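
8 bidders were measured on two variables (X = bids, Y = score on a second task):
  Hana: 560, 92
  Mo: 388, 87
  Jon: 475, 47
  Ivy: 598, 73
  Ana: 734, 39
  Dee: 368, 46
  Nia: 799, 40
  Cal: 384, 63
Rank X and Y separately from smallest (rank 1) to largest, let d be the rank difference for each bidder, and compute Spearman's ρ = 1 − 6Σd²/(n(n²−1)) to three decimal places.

-0.310

Ranks of variable 1: 5, 3, 4, 6, 7, 1, 8, 2
Ranks of variable 2: 8, 7, 4, 6, 1, 3, 2, 5
d = r₁ − r₂: -3, -4, 0, 0, 6, -2, 6, -3
d²: 9, 16, 0, 0, 36, 4, 36, 9; Σd² = 110
ρ = 1 − 6·110/(8·63) = 1 − 660/504 = -0.310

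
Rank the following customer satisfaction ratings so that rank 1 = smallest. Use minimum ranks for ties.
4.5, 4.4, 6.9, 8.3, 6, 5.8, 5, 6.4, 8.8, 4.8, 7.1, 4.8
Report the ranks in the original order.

Sorted (ascending): 4.4, 4.5, 4.8, 4.8, 5, 5.8, 6, 6.4, 6.9, 7.1, 8.3, 8.8
The 2 values of 4.8 occupy positions 3–4 → each gets rank 3.

2, 1, 9, 11, 7, 6, 5, 8, 12, 3, 10, 3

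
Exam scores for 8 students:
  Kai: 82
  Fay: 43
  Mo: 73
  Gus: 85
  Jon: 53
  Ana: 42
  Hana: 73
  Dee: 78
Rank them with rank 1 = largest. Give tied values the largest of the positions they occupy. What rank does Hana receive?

5

Sorted (descending): 85, 82, 78, 73, 73, 53, 43, 42
The 2 values of 73 occupy positions 4–5 → each gets rank 5.
Hana has value 73 → rank 5.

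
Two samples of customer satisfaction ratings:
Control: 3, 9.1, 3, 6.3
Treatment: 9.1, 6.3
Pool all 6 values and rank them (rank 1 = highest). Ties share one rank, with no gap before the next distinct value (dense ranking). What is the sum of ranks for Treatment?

3

Sorted (descending): 9.1, 9.1, 6.3, 6.3, 3, 3
The 2 values of 9.1 share dense rank 1.
The 2 values of 6.3 share dense rank 2.
The 2 values of 3 share dense rank 3.
Treatment values → pooled ranks: 9.1→1, 6.3→2
Rank sum = 1 + 2 = 3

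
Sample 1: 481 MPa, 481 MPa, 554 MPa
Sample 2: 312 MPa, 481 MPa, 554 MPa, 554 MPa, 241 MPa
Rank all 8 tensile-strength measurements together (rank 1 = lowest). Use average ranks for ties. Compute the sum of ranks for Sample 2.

21

Sorted (ascending): 241, 312, 481, 481, 481, 554, 554, 554
The 3 values of 481 occupy positions 3–5 → average rank 4.
The 3 values of 554 occupy positions 6–8 → average rank 7.
Sample 2 values → pooled ranks: 312→2, 481→4, 554→7, 554→7, 241→1
Rank sum = 2 + 4 + 7 + 7 + 1 = 21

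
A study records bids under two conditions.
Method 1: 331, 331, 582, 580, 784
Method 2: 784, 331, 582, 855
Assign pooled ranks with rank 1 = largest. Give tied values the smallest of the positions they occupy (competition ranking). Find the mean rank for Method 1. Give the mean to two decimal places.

5.20

Sorted (descending): 855, 784, 784, 582, 582, 580, 331, 331, 331
The 2 values of 784 occupy positions 2–3 → each gets rank 2.
The 2 values of 582 occupy positions 4–5 → each gets rank 4.
The 3 values of 331 occupy positions 7–9 → each gets rank 7.
Method 1 values → pooled ranks: 331→7, 331→7, 582→4, 580→6, 784→2
Mean rank = (7 + 7 + 4 + 6 + 2) / 5 = 5.20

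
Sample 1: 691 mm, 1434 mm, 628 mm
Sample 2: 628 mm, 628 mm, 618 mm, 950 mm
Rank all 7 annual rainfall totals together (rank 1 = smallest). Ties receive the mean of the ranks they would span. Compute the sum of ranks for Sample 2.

13

Sorted (ascending): 618, 628, 628, 628, 691, 950, 1434
The 3 values of 628 occupy positions 2–4 → average rank 3.
Sample 2 values → pooled ranks: 628→3, 628→3, 618→1, 950→6
Rank sum = 3 + 3 + 1 + 6 = 13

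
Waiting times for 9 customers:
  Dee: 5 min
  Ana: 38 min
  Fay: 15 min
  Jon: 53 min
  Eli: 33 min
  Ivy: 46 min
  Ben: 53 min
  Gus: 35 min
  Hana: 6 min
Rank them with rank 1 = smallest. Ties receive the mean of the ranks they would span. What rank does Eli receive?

4

Sorted (ascending): 5, 6, 15, 33, 35, 38, 46, 53, 53
The 2 values of 53 occupy positions 8–9 → average rank (8+9)/2 = 8.5.
Eli has value 33 min → rank 4.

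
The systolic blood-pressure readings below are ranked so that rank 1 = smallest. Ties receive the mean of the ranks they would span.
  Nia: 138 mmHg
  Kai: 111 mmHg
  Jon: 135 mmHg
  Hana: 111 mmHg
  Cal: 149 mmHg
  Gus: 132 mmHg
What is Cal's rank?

6

Sorted (ascending): 111, 111, 132, 135, 138, 149
The 2 values of 111 occupy positions 1–2 → average rank (1+2)/2 = 1.5.
Cal has value 149 mmHg → rank 6.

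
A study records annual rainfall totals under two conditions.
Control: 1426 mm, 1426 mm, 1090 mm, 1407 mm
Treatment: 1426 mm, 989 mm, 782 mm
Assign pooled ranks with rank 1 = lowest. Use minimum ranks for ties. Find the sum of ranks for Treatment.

Sorted (ascending): 782, 989, 1090, 1407, 1426, 1426, 1426
The 3 values of 1426 occupy positions 5–7 → each gets rank 5.
Treatment values → pooled ranks: 1426→5, 989→2, 782→1
Rank sum = 5 + 2 + 1 = 8

8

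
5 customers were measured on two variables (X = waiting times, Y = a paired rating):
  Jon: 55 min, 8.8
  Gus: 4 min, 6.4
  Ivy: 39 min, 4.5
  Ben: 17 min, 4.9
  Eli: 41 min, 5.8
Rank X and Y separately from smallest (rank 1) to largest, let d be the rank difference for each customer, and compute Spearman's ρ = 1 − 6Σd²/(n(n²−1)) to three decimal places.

0.300

Ranks of variable 1: 5, 1, 3, 2, 4
Ranks of variable 2: 5, 4, 1, 2, 3
d = r₁ − r₂: 0, -3, 2, 0, 1
d²: 0, 9, 4, 0, 1; Σd² = 14
ρ = 1 − 6·14/(5·24) = 1 − 84/120 = 0.300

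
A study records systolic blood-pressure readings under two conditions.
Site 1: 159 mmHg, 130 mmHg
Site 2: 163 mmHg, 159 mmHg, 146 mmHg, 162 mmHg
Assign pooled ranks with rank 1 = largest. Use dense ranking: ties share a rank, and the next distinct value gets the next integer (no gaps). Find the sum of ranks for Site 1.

Sorted (descending): 163, 162, 159, 159, 146, 130
The 2 values of 159 share dense rank 3.
Remaining distinct values take the next consecutive integers.
Site 1 values → pooled ranks: 159→3, 130→5
Rank sum = 3 + 5 = 8

8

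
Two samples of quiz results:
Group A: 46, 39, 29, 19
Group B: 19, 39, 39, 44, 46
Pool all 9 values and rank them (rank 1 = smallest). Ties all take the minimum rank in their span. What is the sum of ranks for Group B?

24

Sorted (ascending): 19, 19, 29, 39, 39, 39, 44, 46, 46
The 2 values of 19 occupy positions 1–2 → each gets rank 1.
The 3 values of 39 occupy positions 4–6 → each gets rank 4.
The 2 values of 46 occupy positions 8–9 → each gets rank 8.
Group B values → pooled ranks: 19→1, 39→4, 39→4, 44→7, 46→8
Rank sum = 1 + 4 + 4 + 7 + 8 = 24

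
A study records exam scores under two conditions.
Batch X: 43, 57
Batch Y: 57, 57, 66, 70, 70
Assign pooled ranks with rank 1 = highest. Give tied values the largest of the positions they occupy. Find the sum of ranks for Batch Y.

Sorted (descending): 70, 70, 66, 57, 57, 57, 43
The 2 values of 70 occupy positions 1–2 → each gets rank 2.
The 3 values of 57 occupy positions 4–6 → each gets rank 6.
Batch Y values → pooled ranks: 57→6, 57→6, 66→3, 70→2, 70→2
Rank sum = 6 + 6 + 3 + 2 + 2 = 19

19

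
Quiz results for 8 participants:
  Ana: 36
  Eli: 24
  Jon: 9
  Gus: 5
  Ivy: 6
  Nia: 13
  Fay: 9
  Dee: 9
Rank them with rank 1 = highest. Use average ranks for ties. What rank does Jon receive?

5

Sorted (descending): 36, 24, 13, 9, 9, 9, 6, 5
The 3 values of 9 occupy positions 4–6 → average rank 5.
Jon has value 9 → rank 5.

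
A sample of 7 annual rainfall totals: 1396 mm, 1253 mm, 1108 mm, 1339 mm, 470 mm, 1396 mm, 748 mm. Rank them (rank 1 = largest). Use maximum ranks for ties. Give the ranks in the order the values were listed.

Sorted (descending): 1396, 1396, 1339, 1253, 1108, 748, 470
The 2 values of 1396 occupy positions 1–2 → each gets rank 2.

2, 4, 5, 3, 7, 2, 6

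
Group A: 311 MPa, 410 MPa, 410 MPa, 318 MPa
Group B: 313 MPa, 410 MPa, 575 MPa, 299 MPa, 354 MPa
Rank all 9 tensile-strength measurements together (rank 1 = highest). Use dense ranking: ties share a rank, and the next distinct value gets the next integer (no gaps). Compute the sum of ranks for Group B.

Sorted (descending): 575, 410, 410, 410, 354, 318, 313, 311, 299
The 3 values of 410 share dense rank 2.
Remaining distinct values take the next consecutive integers.
Group B values → pooled ranks: 313→5, 410→2, 575→1, 299→7, 354→3
Rank sum = 5 + 2 + 1 + 7 + 3 = 18

18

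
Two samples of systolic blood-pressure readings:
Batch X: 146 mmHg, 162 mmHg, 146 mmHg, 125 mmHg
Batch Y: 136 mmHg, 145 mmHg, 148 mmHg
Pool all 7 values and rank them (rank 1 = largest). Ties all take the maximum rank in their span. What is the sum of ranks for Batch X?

16

Sorted (descending): 162, 148, 146, 146, 145, 136, 125
The 2 values of 146 occupy positions 3–4 → each gets rank 4.
Batch X values → pooled ranks: 146→4, 162→1, 146→4, 125→7
Rank sum = 4 + 1 + 4 + 7 = 16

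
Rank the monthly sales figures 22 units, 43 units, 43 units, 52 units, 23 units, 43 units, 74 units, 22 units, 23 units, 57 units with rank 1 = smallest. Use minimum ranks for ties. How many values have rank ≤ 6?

Sorted (ascending): 22, 22, 23, 23, 43, 43, 43, 52, 57, 74
The 2 values of 22 occupy positions 1–2 → each gets rank 1.
The 2 values of 23 occupy positions 3–4 → each gets rank 3.
The 3 values of 43 occupy positions 5–7 → each gets rank 5.
Ranks ≤ 6: {1, 1, 3, 3, 5, 5, 5} → 7 values.

7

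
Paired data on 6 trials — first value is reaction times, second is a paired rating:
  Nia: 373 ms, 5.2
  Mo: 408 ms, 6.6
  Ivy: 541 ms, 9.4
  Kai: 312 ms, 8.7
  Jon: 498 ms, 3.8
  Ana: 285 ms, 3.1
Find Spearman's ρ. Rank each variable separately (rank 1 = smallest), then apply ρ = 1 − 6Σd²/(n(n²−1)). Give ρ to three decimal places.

0.486

Ranks of variable 1: 3, 4, 6, 2, 5, 1
Ranks of variable 2: 3, 4, 6, 5, 2, 1
d = r₁ − r₂: 0, 0, 0, -3, 3, 0
d²: 0, 0, 0, 9, 9, 0; Σd² = 18
ρ = 1 − 6·18/(6·35) = 1 − 108/210 = 0.486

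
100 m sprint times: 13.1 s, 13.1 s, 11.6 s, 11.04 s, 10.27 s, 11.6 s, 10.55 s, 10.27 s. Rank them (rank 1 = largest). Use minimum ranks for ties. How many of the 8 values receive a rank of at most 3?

4

Sorted (descending): 13.1, 13.1, 11.6, 11.6, 11.04, 10.55, 10.27, 10.27
The 2 values of 13.1 occupy positions 1–2 → each gets rank 1.
The 2 values of 11.6 occupy positions 3–4 → each gets rank 3.
The 2 values of 10.27 occupy positions 7–8 → each gets rank 7.
Ranks ≤ 3: {1, 1, 3, 3} → 4 values.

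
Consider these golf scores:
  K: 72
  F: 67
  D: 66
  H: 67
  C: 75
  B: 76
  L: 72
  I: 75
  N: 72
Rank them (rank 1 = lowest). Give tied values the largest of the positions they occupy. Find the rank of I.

Sorted (ascending): 66, 67, 67, 72, 72, 72, 75, 75, 76
The 2 values of 67 occupy positions 2–3 → each gets rank 3.
The 3 values of 72 occupy positions 4–6 → each gets rank 6.
The 2 values of 75 occupy positions 7–8 → each gets rank 8.
I has value 75 → rank 8.

8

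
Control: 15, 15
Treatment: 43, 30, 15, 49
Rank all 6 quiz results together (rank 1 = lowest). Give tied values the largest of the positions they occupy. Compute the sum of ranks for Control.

6

Sorted (ascending): 15, 15, 15, 30, 43, 49
The 3 values of 15 occupy positions 1–3 → each gets rank 3.
Control values → pooled ranks: 15→3, 15→3
Rank sum = 3 + 3 = 6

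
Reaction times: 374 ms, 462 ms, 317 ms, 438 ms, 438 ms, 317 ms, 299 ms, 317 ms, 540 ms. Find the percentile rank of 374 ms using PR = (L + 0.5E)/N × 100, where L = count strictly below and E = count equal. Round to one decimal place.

50.0

N = 9.
Strictly below 374: 4. Equal to 374: 1.
PR = (4 + 0.5·1)/9 × 100 = 50.0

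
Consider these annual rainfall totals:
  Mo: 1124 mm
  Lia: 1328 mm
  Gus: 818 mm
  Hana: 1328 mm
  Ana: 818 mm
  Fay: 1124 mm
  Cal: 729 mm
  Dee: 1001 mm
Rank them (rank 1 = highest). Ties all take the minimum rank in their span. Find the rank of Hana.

Sorted (descending): 1328, 1328, 1124, 1124, 1001, 818, 818, 729
The 2 values of 1328 occupy positions 1–2 → each gets rank 1.
The 2 values of 1124 occupy positions 3–4 → each gets rank 3.
The 2 values of 818 occupy positions 6–7 → each gets rank 6.
Hana has value 1328 mm → rank 1.

1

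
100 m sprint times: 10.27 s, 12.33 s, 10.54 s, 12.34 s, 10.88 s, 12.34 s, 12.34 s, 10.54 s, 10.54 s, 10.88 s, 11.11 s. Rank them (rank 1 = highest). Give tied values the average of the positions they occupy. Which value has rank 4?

12.33

Sorted (descending): 12.34, 12.34, 12.34, 12.33, 11.11, 10.88, 10.88, 10.54, 10.54, 10.54, 10.27
The 3 values of 12.34 occupy positions 1–3 → average rank 2.
The 2 values of 10.88 occupy positions 6–7 → average rank (6+7)/2 = 6.5.
The 3 values of 10.54 occupy positions 8–10 → average rank 9.
Rank 4 → value 12.33.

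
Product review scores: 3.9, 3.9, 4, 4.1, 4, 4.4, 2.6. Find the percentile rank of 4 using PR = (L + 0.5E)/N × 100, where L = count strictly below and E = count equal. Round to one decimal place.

N = 7.
Strictly below 4: 3. Equal to 4: 2.
PR = (3 + 0.5·2)/7 × 100 = 57.1

57.1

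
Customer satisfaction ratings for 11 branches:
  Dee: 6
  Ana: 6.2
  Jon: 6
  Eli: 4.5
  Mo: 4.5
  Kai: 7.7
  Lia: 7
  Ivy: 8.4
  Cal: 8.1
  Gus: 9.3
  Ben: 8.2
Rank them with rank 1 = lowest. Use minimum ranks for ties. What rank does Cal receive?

Sorted (ascending): 4.5, 4.5, 6, 6, 6.2, 7, 7.7, 8.1, 8.2, 8.4, 9.3
The 2 values of 4.5 occupy positions 1–2 → each gets rank 1.
The 2 values of 6 occupy positions 3–4 → each gets rank 3.
Cal has value 8.1 → rank 8.

8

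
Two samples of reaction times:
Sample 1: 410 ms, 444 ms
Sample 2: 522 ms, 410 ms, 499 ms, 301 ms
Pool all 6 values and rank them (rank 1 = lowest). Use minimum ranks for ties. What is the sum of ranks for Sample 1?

Sorted (ascending): 301, 410, 410, 444, 499, 522
The 2 values of 410 occupy positions 2–3 → each gets rank 2.
Sample 1 values → pooled ranks: 410→2, 444→4
Rank sum = 2 + 4 = 6

6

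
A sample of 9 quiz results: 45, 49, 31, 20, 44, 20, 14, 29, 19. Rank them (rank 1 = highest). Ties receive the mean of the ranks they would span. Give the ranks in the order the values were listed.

2, 1, 4, 6.5, 3, 6.5, 9, 5, 8

Sorted (descending): 49, 45, 44, 31, 29, 20, 20, 19, 14
The 2 values of 20 occupy positions 6–7 → average rank (6+7)/2 = 6.5.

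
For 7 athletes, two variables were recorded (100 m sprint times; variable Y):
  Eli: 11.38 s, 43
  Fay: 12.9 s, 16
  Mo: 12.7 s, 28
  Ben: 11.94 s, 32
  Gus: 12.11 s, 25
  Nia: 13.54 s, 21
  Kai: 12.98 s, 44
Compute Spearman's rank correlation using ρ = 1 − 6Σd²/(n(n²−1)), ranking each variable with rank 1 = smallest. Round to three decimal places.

Ranks of variable 1: 1, 5, 4, 2, 3, 7, 6
Ranks of variable 2: 6, 1, 4, 5, 3, 2, 7
d = r₁ − r₂: -5, 4, 0, -3, 0, 5, -1
d²: 25, 16, 0, 9, 0, 25, 1; Σd² = 76
ρ = 1 − 6·76/(7·48) = 1 − 456/336 = -0.357

-0.357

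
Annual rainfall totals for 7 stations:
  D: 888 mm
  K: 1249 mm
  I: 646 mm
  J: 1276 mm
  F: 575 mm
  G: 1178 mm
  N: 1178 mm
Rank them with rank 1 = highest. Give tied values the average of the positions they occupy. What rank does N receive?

Sorted (descending): 1276, 1249, 1178, 1178, 888, 646, 575
The 2 values of 1178 occupy positions 3–4 → average rank (3+4)/2 = 3.5.
N has value 1178 mm → rank 3.5.

3.5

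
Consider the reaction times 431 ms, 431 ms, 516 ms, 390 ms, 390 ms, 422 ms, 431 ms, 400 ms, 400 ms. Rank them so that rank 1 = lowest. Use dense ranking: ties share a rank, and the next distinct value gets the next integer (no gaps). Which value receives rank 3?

422

Sorted (ascending): 390, 390, 400, 400, 422, 431, 431, 431, 516
The 2 values of 390 share dense rank 1.
The 2 values of 400 share dense rank 2.
The 3 values of 431 share dense rank 4.
Remaining distinct values take the next consecutive integers.
Rank 3 → value 422.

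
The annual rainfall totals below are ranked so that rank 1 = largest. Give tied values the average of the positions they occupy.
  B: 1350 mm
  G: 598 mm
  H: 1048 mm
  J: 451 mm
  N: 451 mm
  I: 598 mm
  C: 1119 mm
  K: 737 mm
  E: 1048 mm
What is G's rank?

6.5

Sorted (descending): 1350, 1119, 1048, 1048, 737, 598, 598, 451, 451
The 2 values of 1048 occupy positions 3–4 → average rank (3+4)/2 = 3.5.
The 2 values of 598 occupy positions 6–7 → average rank (6+7)/2 = 6.5.
The 2 values of 451 occupy positions 8–9 → average rank (8+9)/2 = 8.5.
G has value 598 mm → rank 6.5.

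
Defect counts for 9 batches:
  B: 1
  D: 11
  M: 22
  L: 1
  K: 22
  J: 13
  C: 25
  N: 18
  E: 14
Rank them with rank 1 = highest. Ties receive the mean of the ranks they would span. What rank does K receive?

2.5

Sorted (descending): 25, 22, 22, 18, 14, 13, 11, 1, 1
The 2 values of 22 occupy positions 2–3 → average rank (2+3)/2 = 2.5.
The 2 values of 1 occupy positions 8–9 → average rank (8+9)/2 = 8.5.
K has value 22 → rank 2.5.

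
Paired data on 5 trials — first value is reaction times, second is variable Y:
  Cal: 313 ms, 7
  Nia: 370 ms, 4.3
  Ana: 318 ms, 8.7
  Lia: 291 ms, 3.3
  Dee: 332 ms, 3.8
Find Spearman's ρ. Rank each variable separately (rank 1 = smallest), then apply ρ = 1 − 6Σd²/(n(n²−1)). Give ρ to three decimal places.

0.200

Ranks of variable 1: 2, 5, 3, 1, 4
Ranks of variable 2: 4, 3, 5, 1, 2
d = r₁ − r₂: -2, 2, -2, 0, 2
d²: 4, 4, 4, 0, 4; Σd² = 16
ρ = 1 − 6·16/(5·24) = 1 − 96/120 = 0.200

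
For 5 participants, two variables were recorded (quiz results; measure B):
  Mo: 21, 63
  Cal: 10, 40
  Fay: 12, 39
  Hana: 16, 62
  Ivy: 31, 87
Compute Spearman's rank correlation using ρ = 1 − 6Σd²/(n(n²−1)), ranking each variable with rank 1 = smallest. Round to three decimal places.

0.900

Ranks of variable 1: 4, 1, 2, 3, 5
Ranks of variable 2: 4, 2, 1, 3, 5
d = r₁ − r₂: 0, -1, 1, 0, 0
d²: 0, 1, 1, 0, 0; Σd² = 2
ρ = 1 − 6·2/(5·24) = 1 − 12/120 = 0.900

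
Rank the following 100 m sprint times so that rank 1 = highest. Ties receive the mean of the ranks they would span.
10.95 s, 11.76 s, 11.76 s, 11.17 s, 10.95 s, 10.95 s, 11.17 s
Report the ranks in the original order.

6, 1.5, 1.5, 3.5, 6, 6, 3.5

Sorted (descending): 11.76, 11.76, 11.17, 11.17, 10.95, 10.95, 10.95
The 2 values of 11.76 occupy positions 1–2 → average rank (1+2)/2 = 1.5.
The 2 values of 11.17 occupy positions 3–4 → average rank (3+4)/2 = 3.5.
The 3 values of 10.95 occupy positions 5–7 → average rank 6.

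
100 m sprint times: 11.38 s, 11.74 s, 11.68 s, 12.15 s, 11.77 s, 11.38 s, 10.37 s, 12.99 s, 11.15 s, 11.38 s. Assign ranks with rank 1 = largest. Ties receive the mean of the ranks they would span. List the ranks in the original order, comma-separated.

Sorted (descending): 12.99, 12.15, 11.77, 11.74, 11.68, 11.38, 11.38, 11.38, 11.15, 10.37
The 3 values of 11.38 occupy positions 6–8 → average rank 7.

7, 4, 5, 2, 3, 7, 10, 1, 9, 7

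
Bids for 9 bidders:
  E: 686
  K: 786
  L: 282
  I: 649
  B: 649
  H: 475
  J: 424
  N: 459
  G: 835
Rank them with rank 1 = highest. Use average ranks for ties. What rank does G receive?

Sorted (descending): 835, 786, 686, 649, 649, 475, 459, 424, 282
The 2 values of 649 occupy positions 4–5 → average rank (4+5)/2 = 4.5.
G has value 835 → rank 1.

1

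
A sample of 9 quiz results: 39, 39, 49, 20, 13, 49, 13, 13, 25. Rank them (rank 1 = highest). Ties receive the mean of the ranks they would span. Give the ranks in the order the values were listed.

3.5, 3.5, 1.5, 6, 8, 1.5, 8, 8, 5

Sorted (descending): 49, 49, 39, 39, 25, 20, 13, 13, 13
The 2 values of 49 occupy positions 1–2 → average rank (1+2)/2 = 1.5.
The 2 values of 39 occupy positions 3–4 → average rank (3+4)/2 = 3.5.
The 3 values of 13 occupy positions 7–9 → average rank 8.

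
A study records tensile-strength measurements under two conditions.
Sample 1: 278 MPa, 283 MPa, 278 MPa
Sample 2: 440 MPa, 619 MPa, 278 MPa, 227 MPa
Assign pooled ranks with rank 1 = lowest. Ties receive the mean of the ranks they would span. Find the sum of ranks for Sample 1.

Sorted (ascending): 227, 278, 278, 278, 283, 440, 619
The 3 values of 278 occupy positions 2–4 → average rank 3.
Sample 1 values → pooled ranks: 278→3, 283→5, 278→3
Rank sum = 3 + 5 + 3 = 11

11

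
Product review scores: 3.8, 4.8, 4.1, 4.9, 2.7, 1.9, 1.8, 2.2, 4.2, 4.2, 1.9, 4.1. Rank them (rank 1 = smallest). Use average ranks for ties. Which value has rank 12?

4.9

Sorted (ascending): 1.8, 1.9, 1.9, 2.2, 2.7, 3.8, 4.1, 4.1, 4.2, 4.2, 4.8, 4.9
The 2 values of 1.9 occupy positions 2–3 → average rank (2+3)/2 = 2.5.
The 2 values of 4.1 occupy positions 7–8 → average rank (7+8)/2 = 7.5.
The 2 values of 4.2 occupy positions 9–10 → average rank (9+10)/2 = 9.5.
Rank 12 → value 4.9.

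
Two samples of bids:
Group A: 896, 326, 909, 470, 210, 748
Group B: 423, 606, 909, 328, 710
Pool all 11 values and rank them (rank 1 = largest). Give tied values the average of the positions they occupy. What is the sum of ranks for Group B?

29.5

Sorted (descending): 909, 909, 896, 748, 710, 606, 470, 423, 328, 326, 210
The 2 values of 909 occupy positions 1–2 → average rank (1+2)/2 = 1.5.
Group B values → pooled ranks: 423→8, 606→6, 909→1.5, 328→9, 710→5
Rank sum = 8 + 6 + 1.5 + 9 + 5 = 29.5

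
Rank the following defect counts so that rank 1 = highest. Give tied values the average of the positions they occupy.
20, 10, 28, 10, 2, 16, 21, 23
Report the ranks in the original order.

4, 6.5, 1, 6.5, 8, 5, 3, 2

Sorted (descending): 28, 23, 21, 20, 16, 10, 10, 2
The 2 values of 10 occupy positions 6–7 → average rank (6+7)/2 = 6.5.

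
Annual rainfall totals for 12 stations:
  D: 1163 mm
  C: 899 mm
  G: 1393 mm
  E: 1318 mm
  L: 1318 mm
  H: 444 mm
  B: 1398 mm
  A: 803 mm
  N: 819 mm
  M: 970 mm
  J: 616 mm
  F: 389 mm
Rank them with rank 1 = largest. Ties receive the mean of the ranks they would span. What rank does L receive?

3.5

Sorted (descending): 1398, 1393, 1318, 1318, 1163, 970, 899, 819, 803, 616, 444, 389
The 2 values of 1318 occupy positions 3–4 → average rank (3+4)/2 = 3.5.
L has value 1318 mm → rank 3.5.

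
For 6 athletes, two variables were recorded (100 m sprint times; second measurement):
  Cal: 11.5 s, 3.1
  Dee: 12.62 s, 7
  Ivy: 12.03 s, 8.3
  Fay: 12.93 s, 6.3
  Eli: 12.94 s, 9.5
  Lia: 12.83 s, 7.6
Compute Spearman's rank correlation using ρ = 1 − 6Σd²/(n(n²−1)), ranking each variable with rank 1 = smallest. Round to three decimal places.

Ranks of variable 1: 1, 3, 2, 5, 6, 4
Ranks of variable 2: 1, 3, 5, 2, 6, 4
d = r₁ − r₂: 0, 0, -3, 3, 0, 0
d²: 0, 0, 9, 9, 0, 0; Σd² = 18
ρ = 1 − 6·18/(6·35) = 1 − 108/210 = 0.486

0.486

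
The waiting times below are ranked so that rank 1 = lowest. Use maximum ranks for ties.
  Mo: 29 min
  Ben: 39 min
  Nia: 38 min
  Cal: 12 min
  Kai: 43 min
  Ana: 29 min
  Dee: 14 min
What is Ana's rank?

4

Sorted (ascending): 12, 14, 29, 29, 38, 39, 43
The 2 values of 29 occupy positions 3–4 → each gets rank 4.
Ana has value 29 min → rank 4.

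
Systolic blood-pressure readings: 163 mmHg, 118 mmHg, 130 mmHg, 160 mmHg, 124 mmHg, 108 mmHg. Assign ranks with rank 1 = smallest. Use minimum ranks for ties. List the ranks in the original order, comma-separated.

Sorted (ascending): 108, 118, 124, 130, 160, 163
No ties — each value takes its position as its rank.

6, 2, 4, 5, 3, 1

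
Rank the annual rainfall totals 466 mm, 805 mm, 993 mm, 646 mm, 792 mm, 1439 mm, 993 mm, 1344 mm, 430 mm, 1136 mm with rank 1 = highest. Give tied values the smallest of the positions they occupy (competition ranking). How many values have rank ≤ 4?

Sorted (descending): 1439, 1344, 1136, 993, 993, 805, 792, 646, 466, 430
The 2 values of 993 occupy positions 4–5 → each gets rank 4.
Ranks ≤ 4: {1, 2, 3, 4, 4} → 5 values.

5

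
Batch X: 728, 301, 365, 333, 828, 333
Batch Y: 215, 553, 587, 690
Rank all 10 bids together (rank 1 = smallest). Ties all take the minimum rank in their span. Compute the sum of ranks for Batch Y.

Sorted (ascending): 215, 301, 333, 333, 365, 553, 587, 690, 728, 828
The 2 values of 333 occupy positions 3–4 → each gets rank 3.
Batch Y values → pooled ranks: 215→1, 553→6, 587→7, 690→8
Rank sum = 1 + 6 + 7 + 8 = 22

22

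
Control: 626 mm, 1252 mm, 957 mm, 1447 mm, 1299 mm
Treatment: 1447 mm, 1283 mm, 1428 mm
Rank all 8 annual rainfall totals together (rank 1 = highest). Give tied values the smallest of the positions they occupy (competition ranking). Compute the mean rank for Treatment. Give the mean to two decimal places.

3.00

Sorted (descending): 1447, 1447, 1428, 1299, 1283, 1252, 957, 626
The 2 values of 1447 occupy positions 1–2 → each gets rank 1.
Treatment values → pooled ranks: 1447→1, 1283→5, 1428→3
Mean rank = (1 + 5 + 3) / 3 = 3.00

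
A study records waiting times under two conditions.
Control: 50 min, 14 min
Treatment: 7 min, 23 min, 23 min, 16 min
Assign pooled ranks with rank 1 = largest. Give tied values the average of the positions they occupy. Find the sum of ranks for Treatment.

Sorted (descending): 50, 23, 23, 16, 14, 7
The 2 values of 23 occupy positions 2–3 → average rank (2+3)/2 = 2.5.
Treatment values → pooled ranks: 7→6, 23→2.5, 23→2.5, 16→4
Rank sum = 6 + 2.5 + 2.5 + 4 = 15

15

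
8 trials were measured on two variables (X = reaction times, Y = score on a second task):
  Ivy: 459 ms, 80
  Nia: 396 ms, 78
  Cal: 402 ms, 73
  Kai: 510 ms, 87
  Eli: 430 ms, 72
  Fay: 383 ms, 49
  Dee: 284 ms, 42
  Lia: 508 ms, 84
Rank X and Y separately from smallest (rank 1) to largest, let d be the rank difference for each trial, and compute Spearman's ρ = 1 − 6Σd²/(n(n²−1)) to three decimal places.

0.905

Ranks of variable 1: 6, 3, 4, 8, 5, 2, 1, 7
Ranks of variable 2: 6, 5, 4, 8, 3, 2, 1, 7
d = r₁ − r₂: 0, -2, 0, 0, 2, 0, 0, 0
d²: 0, 4, 0, 0, 4, 0, 0, 0; Σd² = 8
ρ = 1 − 6·8/(8·63) = 1 − 48/504 = 0.905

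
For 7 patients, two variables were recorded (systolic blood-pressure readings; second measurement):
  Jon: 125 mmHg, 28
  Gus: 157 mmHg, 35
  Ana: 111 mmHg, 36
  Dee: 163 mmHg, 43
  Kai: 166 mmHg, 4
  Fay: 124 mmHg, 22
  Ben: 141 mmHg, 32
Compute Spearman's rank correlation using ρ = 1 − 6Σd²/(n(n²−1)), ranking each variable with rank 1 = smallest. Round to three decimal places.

Ranks of variable 1: 3, 5, 1, 6, 7, 2, 4
Ranks of variable 2: 3, 5, 6, 7, 1, 2, 4
d = r₁ − r₂: 0, 0, -5, -1, 6, 0, 0
d²: 0, 0, 25, 1, 36, 0, 0; Σd² = 62
ρ = 1 − 6·62/(7·48) = 1 − 372/336 = -0.107

-0.107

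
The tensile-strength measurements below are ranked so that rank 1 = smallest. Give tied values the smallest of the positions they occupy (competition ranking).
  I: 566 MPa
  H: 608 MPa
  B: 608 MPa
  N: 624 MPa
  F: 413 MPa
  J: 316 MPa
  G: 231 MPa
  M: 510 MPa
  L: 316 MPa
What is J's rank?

Sorted (ascending): 231, 316, 316, 413, 510, 566, 608, 608, 624
The 2 values of 316 occupy positions 2–3 → each gets rank 2.
The 2 values of 608 occupy positions 7–8 → each gets rank 7.
J has value 316 MPa → rank 2.

2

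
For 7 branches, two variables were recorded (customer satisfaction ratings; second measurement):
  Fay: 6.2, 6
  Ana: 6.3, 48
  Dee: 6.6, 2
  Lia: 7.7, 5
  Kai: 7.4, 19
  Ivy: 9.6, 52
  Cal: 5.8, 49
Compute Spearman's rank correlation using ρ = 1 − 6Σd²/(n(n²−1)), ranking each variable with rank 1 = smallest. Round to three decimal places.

Ranks of variable 1: 2, 3, 4, 6, 5, 7, 1
Ranks of variable 2: 3, 5, 1, 2, 4, 7, 6
d = r₁ − r₂: -1, -2, 3, 4, 1, 0, -5
d²: 1, 4, 9, 16, 1, 0, 25; Σd² = 56
ρ = 1 − 6·56/(7·48) = 1 − 336/336 = 0.000

0.000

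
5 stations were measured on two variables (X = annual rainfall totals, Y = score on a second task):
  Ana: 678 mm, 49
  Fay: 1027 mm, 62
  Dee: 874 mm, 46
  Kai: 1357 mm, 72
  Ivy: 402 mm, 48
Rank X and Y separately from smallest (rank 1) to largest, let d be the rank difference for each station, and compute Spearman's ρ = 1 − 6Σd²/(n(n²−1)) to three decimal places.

Ranks of variable 1: 2, 4, 3, 5, 1
Ranks of variable 2: 3, 4, 1, 5, 2
d = r₁ − r₂: -1, 0, 2, 0, -1
d²: 1, 0, 4, 0, 1; Σd² = 6
ρ = 1 − 6·6/(5·24) = 1 − 36/120 = 0.700

0.700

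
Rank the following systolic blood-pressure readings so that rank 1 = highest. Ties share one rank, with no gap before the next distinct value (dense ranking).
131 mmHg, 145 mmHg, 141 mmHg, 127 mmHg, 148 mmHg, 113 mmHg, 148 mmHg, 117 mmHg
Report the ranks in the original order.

Sorted (descending): 148, 148, 145, 141, 131, 127, 117, 113
The 2 values of 148 share dense rank 1.
Remaining distinct values take the next consecutive integers.

4, 2, 3, 5, 1, 7, 1, 6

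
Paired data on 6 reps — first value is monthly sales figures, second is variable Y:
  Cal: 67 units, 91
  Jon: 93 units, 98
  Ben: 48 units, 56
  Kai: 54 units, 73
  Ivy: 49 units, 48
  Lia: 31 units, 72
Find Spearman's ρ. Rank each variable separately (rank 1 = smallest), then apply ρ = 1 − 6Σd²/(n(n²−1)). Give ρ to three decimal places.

0.771

Ranks of variable 1: 5, 6, 2, 4, 3, 1
Ranks of variable 2: 5, 6, 2, 4, 1, 3
d = r₁ − r₂: 0, 0, 0, 0, 2, -2
d²: 0, 0, 0, 0, 4, 4; Σd² = 8
ρ = 1 − 6·8/(6·35) = 1 − 48/210 = 0.771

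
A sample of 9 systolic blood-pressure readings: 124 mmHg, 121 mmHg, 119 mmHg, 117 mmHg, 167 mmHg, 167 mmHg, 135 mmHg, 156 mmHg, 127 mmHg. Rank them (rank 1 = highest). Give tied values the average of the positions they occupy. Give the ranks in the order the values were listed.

6, 7, 8, 9, 1.5, 1.5, 4, 3, 5

Sorted (descending): 167, 167, 156, 135, 127, 124, 121, 119, 117
The 2 values of 167 occupy positions 1–2 → average rank (1+2)/2 = 1.5.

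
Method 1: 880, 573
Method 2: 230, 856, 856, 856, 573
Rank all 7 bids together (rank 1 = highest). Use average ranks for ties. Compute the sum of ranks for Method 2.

Sorted (descending): 880, 856, 856, 856, 573, 573, 230
The 3 values of 856 occupy positions 2–4 → average rank 3.
The 2 values of 573 occupy positions 5–6 → average rank (5+6)/2 = 5.5.
Method 2 values → pooled ranks: 230→7, 856→3, 856→3, 856→3, 573→5.5
Rank sum = 7 + 3 + 3 + 3 + 5.5 = 21.5

21.5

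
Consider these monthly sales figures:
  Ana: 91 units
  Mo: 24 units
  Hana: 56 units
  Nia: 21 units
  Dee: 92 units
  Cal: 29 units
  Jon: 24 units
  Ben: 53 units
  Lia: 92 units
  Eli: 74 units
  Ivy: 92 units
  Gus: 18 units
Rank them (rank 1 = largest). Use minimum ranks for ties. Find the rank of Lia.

Sorted (descending): 92, 92, 92, 91, 74, 56, 53, 29, 24, 24, 21, 18
The 3 values of 92 occupy positions 1–3 → each gets rank 1.
The 2 values of 24 occupy positions 9–10 → each gets rank 9.
Lia has value 92 units → rank 1.

1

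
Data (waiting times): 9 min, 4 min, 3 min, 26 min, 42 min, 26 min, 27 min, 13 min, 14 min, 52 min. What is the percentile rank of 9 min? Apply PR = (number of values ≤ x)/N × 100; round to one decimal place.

30.0

N = 10.
Strictly below 9: 2. Equal to 9: 1.
PR = 3/10 × 100 = 30.0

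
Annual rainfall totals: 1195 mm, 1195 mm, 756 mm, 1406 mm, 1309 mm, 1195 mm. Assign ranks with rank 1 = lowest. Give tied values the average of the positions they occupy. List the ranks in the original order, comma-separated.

3, 3, 1, 6, 5, 3

Sorted (ascending): 756, 1195, 1195, 1195, 1309, 1406
The 3 values of 1195 occupy positions 2–4 → average rank 3.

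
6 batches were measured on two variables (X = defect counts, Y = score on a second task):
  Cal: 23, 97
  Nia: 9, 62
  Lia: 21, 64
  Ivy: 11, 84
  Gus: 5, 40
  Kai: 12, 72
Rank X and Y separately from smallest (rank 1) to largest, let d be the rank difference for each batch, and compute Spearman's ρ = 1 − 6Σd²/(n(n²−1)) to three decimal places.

Ranks of variable 1: 6, 2, 5, 3, 1, 4
Ranks of variable 2: 6, 2, 3, 5, 1, 4
d = r₁ − r₂: 0, 0, 2, -2, 0, 0
d²: 0, 0, 4, 4, 0, 0; Σd² = 8
ρ = 1 − 6·8/(6·35) = 1 − 48/210 = 0.771

0.771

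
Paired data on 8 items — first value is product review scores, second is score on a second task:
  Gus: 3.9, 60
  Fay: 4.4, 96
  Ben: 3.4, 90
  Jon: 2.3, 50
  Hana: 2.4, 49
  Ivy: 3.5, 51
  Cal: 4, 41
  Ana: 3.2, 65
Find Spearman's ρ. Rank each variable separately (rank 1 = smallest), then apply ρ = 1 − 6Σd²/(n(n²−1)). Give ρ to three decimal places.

Ranks of variable 1: 6, 8, 4, 1, 2, 5, 7, 3
Ranks of variable 2: 5, 8, 7, 3, 2, 4, 1, 6
d = r₁ − r₂: 1, 0, -3, -2, 0, 1, 6, -3
d²: 1, 0, 9, 4, 0, 1, 36, 9; Σd² = 60
ρ = 1 − 6·60/(8·63) = 1 − 360/504 = 0.286

0.286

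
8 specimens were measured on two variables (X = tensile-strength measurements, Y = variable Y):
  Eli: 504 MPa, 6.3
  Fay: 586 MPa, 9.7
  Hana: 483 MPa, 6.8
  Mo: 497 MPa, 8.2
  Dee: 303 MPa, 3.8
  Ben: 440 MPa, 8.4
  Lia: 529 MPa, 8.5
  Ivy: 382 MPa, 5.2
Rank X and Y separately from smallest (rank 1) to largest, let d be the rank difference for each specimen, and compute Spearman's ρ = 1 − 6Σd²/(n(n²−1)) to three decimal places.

Ranks of variable 1: 6, 8, 4, 5, 1, 3, 7, 2
Ranks of variable 2: 3, 8, 4, 5, 1, 6, 7, 2
d = r₁ − r₂: 3, 0, 0, 0, 0, -3, 0, 0
d²: 9, 0, 0, 0, 0, 9, 0, 0; Σd² = 18
ρ = 1 − 6·18/(8·63) = 1 − 108/504 = 0.786

0.786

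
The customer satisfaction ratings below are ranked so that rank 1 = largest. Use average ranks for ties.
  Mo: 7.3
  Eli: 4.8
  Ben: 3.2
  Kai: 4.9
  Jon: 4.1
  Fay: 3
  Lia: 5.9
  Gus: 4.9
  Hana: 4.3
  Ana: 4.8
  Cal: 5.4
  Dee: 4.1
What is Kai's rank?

4.5

Sorted (descending): 7.3, 5.9, 5.4, 4.9, 4.9, 4.8, 4.8, 4.3, 4.1, 4.1, 3.2, 3
The 2 values of 4.9 occupy positions 4–5 → average rank (4+5)/2 = 4.5.
The 2 values of 4.8 occupy positions 6–7 → average rank (6+7)/2 = 6.5.
The 2 values of 4.1 occupy positions 9–10 → average rank (9+10)/2 = 9.5.
Kai has value 4.9 → rank 4.5.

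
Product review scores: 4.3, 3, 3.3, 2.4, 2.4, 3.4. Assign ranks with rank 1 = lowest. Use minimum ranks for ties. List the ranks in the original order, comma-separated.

6, 3, 4, 1, 1, 5

Sorted (ascending): 2.4, 2.4, 3, 3.3, 3.4, 4.3
The 2 values of 2.4 occupy positions 1–2 → each gets rank 1.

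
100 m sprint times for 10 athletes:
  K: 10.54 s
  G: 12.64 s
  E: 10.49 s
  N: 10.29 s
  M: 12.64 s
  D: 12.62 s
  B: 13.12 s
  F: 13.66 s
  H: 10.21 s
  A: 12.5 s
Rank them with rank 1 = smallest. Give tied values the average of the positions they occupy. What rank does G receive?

Sorted (ascending): 10.21, 10.29, 10.49, 10.54, 12.5, 12.62, 12.64, 12.64, 13.12, 13.66
The 2 values of 12.64 occupy positions 7–8 → average rank (7+8)/2 = 7.5.
G has value 12.64 s → rank 7.5.

7.5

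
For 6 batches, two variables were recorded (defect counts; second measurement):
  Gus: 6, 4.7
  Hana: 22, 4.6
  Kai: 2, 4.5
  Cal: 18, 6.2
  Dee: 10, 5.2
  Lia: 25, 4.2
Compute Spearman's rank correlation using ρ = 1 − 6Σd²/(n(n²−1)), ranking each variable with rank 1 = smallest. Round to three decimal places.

Ranks of variable 1: 2, 5, 1, 4, 3, 6
Ranks of variable 2: 4, 3, 2, 6, 5, 1
d = r₁ − r₂: -2, 2, -1, -2, -2, 5
d²: 4, 4, 1, 4, 4, 25; Σd² = 42
ρ = 1 − 6·42/(6·35) = 1 − 252/210 = -0.200

-0.200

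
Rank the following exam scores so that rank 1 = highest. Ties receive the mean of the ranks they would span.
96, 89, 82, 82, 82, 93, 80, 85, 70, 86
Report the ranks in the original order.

Sorted (descending): 96, 93, 89, 86, 85, 82, 82, 82, 80, 70
The 3 values of 82 occupy positions 6–8 → average rank 7.

1, 3, 7, 7, 7, 2, 9, 5, 10, 4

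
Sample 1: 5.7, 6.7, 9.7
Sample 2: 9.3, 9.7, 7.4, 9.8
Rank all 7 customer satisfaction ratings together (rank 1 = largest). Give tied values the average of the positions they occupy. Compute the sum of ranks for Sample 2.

Sorted (descending): 9.8, 9.7, 9.7, 9.3, 7.4, 6.7, 5.7
The 2 values of 9.7 occupy positions 2–3 → average rank (2+3)/2 = 2.5.
Sample 2 values → pooled ranks: 9.3→4, 9.7→2.5, 7.4→5, 9.8→1
Rank sum = 4 + 2.5 + 5 + 1 = 12.5

12.5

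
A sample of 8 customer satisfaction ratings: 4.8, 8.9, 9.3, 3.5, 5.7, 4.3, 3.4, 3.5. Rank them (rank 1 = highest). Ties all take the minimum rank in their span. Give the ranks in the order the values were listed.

4, 2, 1, 6, 3, 5, 8, 6

Sorted (descending): 9.3, 8.9, 5.7, 4.8, 4.3, 3.5, 3.5, 3.4
The 2 values of 3.5 occupy positions 6–7 → each gets rank 6.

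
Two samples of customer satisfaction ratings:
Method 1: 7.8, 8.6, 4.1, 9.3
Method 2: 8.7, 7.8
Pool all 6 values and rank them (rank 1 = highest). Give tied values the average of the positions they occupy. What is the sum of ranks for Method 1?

14.5

Sorted (descending): 9.3, 8.7, 8.6, 7.8, 7.8, 4.1
The 2 values of 7.8 occupy positions 4–5 → average rank (4+5)/2 = 4.5.
Method 1 values → pooled ranks: 7.8→4.5, 8.6→3, 4.1→6, 9.3→1
Rank sum = 4.5 + 3 + 6 + 1 = 14.5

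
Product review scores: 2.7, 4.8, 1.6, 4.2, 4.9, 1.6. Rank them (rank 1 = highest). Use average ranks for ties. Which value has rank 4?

Sorted (descending): 4.9, 4.8, 4.2, 2.7, 1.6, 1.6
The 2 values of 1.6 occupy positions 5–6 → average rank (5+6)/2 = 5.5.
Rank 4 → value 2.7.

2.7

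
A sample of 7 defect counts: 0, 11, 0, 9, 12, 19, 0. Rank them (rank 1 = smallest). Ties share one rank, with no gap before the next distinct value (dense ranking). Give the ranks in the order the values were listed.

1, 3, 1, 2, 4, 5, 1

Sorted (ascending): 0, 0, 0, 9, 11, 12, 19
The 3 values of 0 share dense rank 1.
Remaining distinct values take the next consecutive integers.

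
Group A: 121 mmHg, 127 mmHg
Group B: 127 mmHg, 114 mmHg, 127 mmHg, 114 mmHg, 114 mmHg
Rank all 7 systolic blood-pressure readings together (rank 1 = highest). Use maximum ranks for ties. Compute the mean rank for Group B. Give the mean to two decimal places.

Sorted (descending): 127, 127, 127, 121, 114, 114, 114
The 3 values of 127 occupy positions 1–3 → each gets rank 3.
The 3 values of 114 occupy positions 5–7 → each gets rank 7.
Group B values → pooled ranks: 127→3, 114→7, 127→3, 114→7, 114→7
Mean rank = (3 + 7 + 3 + 7 + 7) / 5 = 5.40

5.40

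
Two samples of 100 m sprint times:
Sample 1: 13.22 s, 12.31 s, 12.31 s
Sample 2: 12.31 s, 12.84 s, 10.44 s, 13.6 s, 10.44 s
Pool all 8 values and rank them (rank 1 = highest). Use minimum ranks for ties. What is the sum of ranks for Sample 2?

22

Sorted (descending): 13.6, 13.22, 12.84, 12.31, 12.31, 12.31, 10.44, 10.44
The 3 values of 12.31 occupy positions 4–6 → each gets rank 4.
The 2 values of 10.44 occupy positions 7–8 → each gets rank 7.
Sample 2 values → pooled ranks: 12.31→4, 12.84→3, 10.44→7, 13.6→1, 10.44→7
Rank sum = 4 + 3 + 7 + 1 + 7 = 22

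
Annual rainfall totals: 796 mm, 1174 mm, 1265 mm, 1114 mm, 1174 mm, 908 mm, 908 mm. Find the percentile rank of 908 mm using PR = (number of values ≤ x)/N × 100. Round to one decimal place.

42.9

N = 7.
Strictly below 908: 1. Equal to 908: 2.
PR = 3/7 × 100 = 42.9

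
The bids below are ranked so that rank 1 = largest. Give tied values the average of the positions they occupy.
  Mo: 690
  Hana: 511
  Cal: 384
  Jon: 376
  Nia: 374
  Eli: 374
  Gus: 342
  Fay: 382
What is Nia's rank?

Sorted (descending): 690, 511, 384, 382, 376, 374, 374, 342
The 2 values of 374 occupy positions 6–7 → average rank (6+7)/2 = 6.5.
Nia has value 374 → rank 6.5.

6.5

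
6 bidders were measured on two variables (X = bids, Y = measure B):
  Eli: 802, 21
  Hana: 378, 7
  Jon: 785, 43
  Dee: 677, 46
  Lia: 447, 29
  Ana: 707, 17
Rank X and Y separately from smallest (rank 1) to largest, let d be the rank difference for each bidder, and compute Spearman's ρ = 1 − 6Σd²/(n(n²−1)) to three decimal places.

0.257

Ranks of variable 1: 6, 1, 5, 3, 2, 4
Ranks of variable 2: 3, 1, 5, 6, 4, 2
d = r₁ − r₂: 3, 0, 0, -3, -2, 2
d²: 9, 0, 0, 9, 4, 4; Σd² = 26
ρ = 1 − 6·26/(6·35) = 1 − 156/210 = 0.257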